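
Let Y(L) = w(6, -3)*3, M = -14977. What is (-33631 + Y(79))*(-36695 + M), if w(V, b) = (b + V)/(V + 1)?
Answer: 12164002176/7 ≈ 1.7377e+9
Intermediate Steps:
w(V, b) = (V + b)/(1 + V)
Y(L) = 9/7 (Y(L) = ((6 - 3)/(1 + 6))*3 = (3/7)*3 = 9/7)
(-33631 + Y(79))*(-36695 + M) = (-33631 + 9/7)*(-36695 - 14977) = -235408/7*(-51672) = 12164002176/7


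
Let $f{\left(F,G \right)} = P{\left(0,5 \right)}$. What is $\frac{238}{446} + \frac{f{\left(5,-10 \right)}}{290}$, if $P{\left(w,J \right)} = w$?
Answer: $\frac{119}{223} \approx 0.53363$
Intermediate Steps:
$f{\left(F,G \right)} = 0$
$\frac{238}{446} + \frac{f{\left(5,-10 \right)}}{290} = \frac{238}{446} + \frac{0}{290} = 238 \cdot \frac{1}{446} + 0 \cdot \frac{1}{290} = \frac{119}{223} + 0 = \frac{119}{223}$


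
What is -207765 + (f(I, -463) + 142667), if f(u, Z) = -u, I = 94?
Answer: -65192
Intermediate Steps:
-207765 + (f(I, -463) + 142667) = -207765 + (-1*94 + 142667) = -207765 + (-94 + 142667) = -207765 + 142573 = -65192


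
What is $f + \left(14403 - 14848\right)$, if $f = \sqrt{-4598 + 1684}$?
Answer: $-445 + i \sqrt{2914} \approx -445.0 + 53.982 i$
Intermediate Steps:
$f = i \sqrt{2914}$ ($f = \sqrt{-2914} = i \sqrt{2914} \approx 53.982 i$)
$f + \left(14403 - 14848\right) = i \sqrt{2914} + \left(14403 - 14848\right) = i \sqrt{2914} - 445 = -445 + i \sqrt{2914}$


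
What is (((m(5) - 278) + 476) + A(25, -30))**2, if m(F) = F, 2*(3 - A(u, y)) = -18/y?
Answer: 4231249/100 ≈ 42313.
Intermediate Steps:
A(u, y) = 3 + 9/y (A(u, y) = 3 - (-9)/y = 3 + 9/y)
(((m(5) - 278) + 476) + A(25, -30))**2 = (((5 - 278) + 476) + (3 + 9/(-30)))**2 = ((-273 + 476) + (3 + 9*(-1/30)))**2 = (203 + (3 - 3/10))**2 = (203 + 27/10)**2 = (2057/10)**2 = 4231249/100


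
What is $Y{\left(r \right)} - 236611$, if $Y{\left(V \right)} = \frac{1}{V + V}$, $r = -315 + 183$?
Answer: $- \frac{62465305}{264} \approx -2.3661 \cdot 10^{5}$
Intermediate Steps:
$r = -132$
$Y{\left(V \right)} = \frac{1}{2 V}$
$Y{\left(r \right)} - 236611 = \frac{1}{2 \left(-132\right)} - 236611 = \frac{1}{2} \left(- \frac{1}{132}\right) - 236611 = - \frac{1}{264} - 236611 = - \frac{62465305}{264}$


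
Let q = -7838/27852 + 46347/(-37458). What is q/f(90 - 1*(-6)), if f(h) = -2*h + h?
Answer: 1833857/115920024 ≈ 0.015820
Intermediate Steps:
f(h) = -h
q = -7335428/4830001 (q = -7838*1/27852 + 46347*(-1/37458) = -3919/13926 - 15449/12486 = -7335428/4830001 ≈ -1.5187)
q/f(90 - 1*(-6)) = -7335428*(-1/(90 - 1*(-6)))/4830001 = -7335428*(-1/(90 + 6))/4830001 = -7335428/(4830001*((-1*96))) = -7335428/4830001/(-96) = -7335428/4830001*(-1/96) = 1833857/115920024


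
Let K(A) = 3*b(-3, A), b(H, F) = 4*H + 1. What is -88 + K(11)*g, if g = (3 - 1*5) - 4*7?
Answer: 902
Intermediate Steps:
b(H, F) = 1 + 4*H
g = -30 (g = (3 - 5) - 28 = -2 - 28 = -30)
K(A) = -33 (K(A) = 3*(1 + 4*(-3)) = 3*(1 - 12) = 3*(-11) = -33)
-88 + K(11)*g = -88 - 33*(-30) = -88 + 990 = 902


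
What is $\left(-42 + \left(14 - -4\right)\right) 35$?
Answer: $-840$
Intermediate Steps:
$\left(-42 + \left(14 - -4\right)\right) 35 = \left(-42 + \left(14 + 4\right)\right) 35 = \left(-42 + 18\right) 35 = \left(-24\right) 35 = -840$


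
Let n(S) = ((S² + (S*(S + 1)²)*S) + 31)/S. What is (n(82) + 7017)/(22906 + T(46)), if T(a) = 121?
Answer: 46903785/1888214 ≈ 24.840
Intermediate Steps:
n(S) = (31 + S² + S²*(1 + S)²)/S (n(S) = ((S² + (S*(1 + S)²)*S) + 31)/S = ((S² + S²*(1 + S)²) + 31)/S = (31 + S² + S²*(1 + S)²)/S)
(n(82) + 7017)/(22906 + T(46)) = ((82 + 31/82 + 82*(1 + 82)²) + 7017)/(22906 + 121) = ((82 + 31*(1/82) + 82*83²) + 7017)/23027 = ((82 + 31/82 + 82*6889) + 7017)*(1/23027) = ((82 + 31/82 + 564898) + 7017)*(1/23027) = (46328391/82 + 7017)*(1/23027) = (46903785/82)*(1/23027) = 46903785/1888214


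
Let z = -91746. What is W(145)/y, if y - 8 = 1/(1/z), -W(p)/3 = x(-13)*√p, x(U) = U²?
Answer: 507*√145/91738 ≈ 0.066549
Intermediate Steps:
W(p) = -507*√p (W(p) = -3*(-13)²*√p = -507*√p)
y = -91738 (y = 8 + 1/(1/(-91746)) = 8 + 1/(-1/91746) = 8 - 91746 = -91738)
W(145)/y = -507*√145/(-91738) = -507*√145*(-1/91738) = 507*√145/91738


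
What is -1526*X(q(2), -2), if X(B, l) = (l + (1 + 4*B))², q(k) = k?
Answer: -74774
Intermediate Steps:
X(B, l) = (1 + l + 4*B)²
-1526*X(q(2), -2) = -1526*(1 - 2 + 4*2)² = -1526*(1 - 2 + 8)² = -1526*7² = -1526*49 = -74774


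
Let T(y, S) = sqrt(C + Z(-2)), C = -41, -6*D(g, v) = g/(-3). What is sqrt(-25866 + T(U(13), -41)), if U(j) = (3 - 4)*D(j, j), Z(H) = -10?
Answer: sqrt(-25866 + I*sqrt(51)) ≈ 0.022 + 160.83*I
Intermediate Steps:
D(g, v) = g/18 (D(g, v) = -g/(6*(-3)) = -g*(-1)/(6*3) = -(-1)*g/18 = g/18)
U(j) = -j/18 (U(j) = (3 - 4)*(j/18) = -j/18)
T(y, S) = I*sqrt(51) (T(y, S) = sqrt(-41 - 10) = sqrt(-51) = I*sqrt(51))
sqrt(-25866 + T(U(13), -41)) = sqrt(-25866 + I*sqrt(51))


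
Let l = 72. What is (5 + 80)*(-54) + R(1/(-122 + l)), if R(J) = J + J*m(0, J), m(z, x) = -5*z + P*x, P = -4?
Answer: -5737527/1250 ≈ -4590.0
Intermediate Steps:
m(z, x) = -5*z - 4*x
R(J) = J - 4*J² (R(J) = J + J*(-5*0 - 4*J) = J + J*(0 - 4*J) = J + J*(-4*J) = J - 4*J²)
(5 + 80)*(-54) + R(1/(-122 + l)) = (5 + 80)*(-54) + (1 - 4/(-122 + 72))/(-122 + 72) = 85*(-54) + (1 - 4/(-50))/(-50) = -4590 - (1 - 4*(-1/50))/50 = -4590 - (1 + 2/25)/50 = -4590 - 1/50*27/25 = -4590 - 27/1250 = -5737527/1250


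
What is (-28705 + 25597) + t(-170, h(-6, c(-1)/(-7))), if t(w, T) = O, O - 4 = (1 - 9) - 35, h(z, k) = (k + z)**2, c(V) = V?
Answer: -3147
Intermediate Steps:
O = -39 (O = 4 + ((1 - 9) - 35) = 4 + (-8 - 35) = 4 - 43 = -39)
t(w, T) = -39
(-28705 + 25597) + t(-170, h(-6, c(-1)/(-7))) = (-28705 + 25597) - 39 = -3108 - 39 = -3147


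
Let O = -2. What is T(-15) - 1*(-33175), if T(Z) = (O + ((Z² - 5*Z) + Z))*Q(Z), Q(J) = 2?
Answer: 33741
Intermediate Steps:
T(Z) = -4 - 8*Z + 2*Z² (T(Z) = (-2 + ((Z² - 5*Z) + Z))*2 = (-2 + (Z² - 4*Z))*2 = (-2 + Z² - 4*Z)*2 = -4 - 8*Z + 2*Z²)
T(-15) - 1*(-33175) = (-4 - 8*(-15) + 2*(-15)²) - 1*(-33175) = (-4 + 120 + 2*225) + 33175 = (-4 + 120 + 450) + 33175 = 566 + 33175 = 33741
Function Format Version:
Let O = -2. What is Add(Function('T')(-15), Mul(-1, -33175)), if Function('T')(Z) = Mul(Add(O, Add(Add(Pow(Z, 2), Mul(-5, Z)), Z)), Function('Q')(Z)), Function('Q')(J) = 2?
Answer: 33741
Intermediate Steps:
Function('T')(Z) = Add(-4, Mul(-8, Z), Mul(2, Pow(Z, 2))) (Function('T')(Z) = Mul(Add(-2, Add(Add(Pow(Z, 2), Mul(-5, Z)), Z)), 2) = Mul(Add(-2, Add(Pow(Z, 2), Mul(-4, Z))), 2) = Mul(Add(-2, Pow(Z, 2), Mul(-4, Z)), 2) = Add(-4, Mul(-8, Z), Mul(2, Pow(Z, 2))))
Add(Function('T')(-15), Mul(-1, -33175)) = Add(Add(-4, Mul(-8, -15), Mul(2, Pow(-15, 2))), Mul(-1, -33175)) = Add(Add(-4, 120, Mul(2, 225)), 33175) = Add(Add(-4, 120, 450), 33175) = Add(566, 33175) = 33741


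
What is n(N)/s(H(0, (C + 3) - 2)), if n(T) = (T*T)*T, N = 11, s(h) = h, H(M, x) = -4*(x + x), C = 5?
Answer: -1331/48 ≈ -27.729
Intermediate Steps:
H(M, x) = -8*x
n(T) = T³ (n(T) = T²*T = T³)
n(N)/s(H(0, (C + 3) - 2)) = 11³/((-8*((5 + 3) - 2))) = 1331/((-8*(8 - 2))) = 1331/((-8*6)) = 1331/(-48) = 1331*(-1/48) = -1331/48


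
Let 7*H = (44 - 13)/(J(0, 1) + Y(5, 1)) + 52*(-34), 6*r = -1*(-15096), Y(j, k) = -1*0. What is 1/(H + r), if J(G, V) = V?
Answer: 7/15875 ≈ 0.00044094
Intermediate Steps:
Y(j, k) = 0
r = 2516 (r = (-1*(-15096))/6 = (1/6)*15096 = 2516)
H = -1737/7 (H = ((44 - 13)/(1 + 0) + 52*(-34))/7 = (31/1 - 1768)/7 = (31*1 - 1768)/7 = (31 - 1768)/7 = (1/7)*(-1737) = -1737/7 ≈ -248.14)
1/(H + r) = 1/(-1737/7 + 2516) = 1/(15875/7) = 7/15875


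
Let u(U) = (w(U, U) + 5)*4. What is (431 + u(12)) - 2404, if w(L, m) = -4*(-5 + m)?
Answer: -2065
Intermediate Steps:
w(L, m) = 20 - 4*m
u(U) = 100 - 16*U (u(U) = ((20 - 4*U) + 5)*4 = (25 - 4*U)*4 = 100 - 16*U)
(431 + u(12)) - 2404 = (431 + (100 - 16*12)) - 2404 = (431 + (100 - 192)) - 2404 = (431 - 92) - 2404 = 339 - 2404 = -2065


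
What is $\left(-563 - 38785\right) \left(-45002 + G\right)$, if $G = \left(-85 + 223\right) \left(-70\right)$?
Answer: $2150840376$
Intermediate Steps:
$G = -9660$ ($G = 138 \left(-70\right) = -9660$)
$\left(-563 - 38785\right) \left(-45002 + G\right) = \left(-563 - 38785\right) \left(-45002 - 9660\right) = \left(-39348\right) \left(-54662\right) = 2150840376$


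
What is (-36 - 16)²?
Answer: 2704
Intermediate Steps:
(-36 - 16)² = (-52)² = 2704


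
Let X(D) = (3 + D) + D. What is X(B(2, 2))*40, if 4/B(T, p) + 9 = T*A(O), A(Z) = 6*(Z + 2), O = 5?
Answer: 1864/15 ≈ 124.27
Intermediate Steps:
A(Z) = 12 + 6*Z (A(Z) = 6*(2 + Z) = 12 + 6*Z)
B(T, p) = 4/(-9 + 42*T) (B(T, p) = 4/(-9 + T*(12 + 6*5)) = 4/(-9 + T*(12 + 30)) = 4/(-9 + T*42) = 4/(-9 + 42*T))
X(D) = 3 + 2*D
X(B(2, 2))*40 = (3 + 2*(4/(3*(-3 + 14*2))))*40 = (3 + 2*(4/(3*(-3 + 28))))*40 = (3 + 2*((4/3)/25))*40 = (3 + 2*((4/3)*(1/25)))*40 = (3 + 2*(4/75))*40 = (3 + 8/75)*40 = (233/75)*40 = 1864/15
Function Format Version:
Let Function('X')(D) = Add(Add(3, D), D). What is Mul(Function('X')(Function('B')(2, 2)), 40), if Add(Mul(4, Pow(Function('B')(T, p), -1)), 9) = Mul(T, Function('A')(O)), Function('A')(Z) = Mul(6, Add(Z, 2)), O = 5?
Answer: Rational(1864, 15) ≈ 124.27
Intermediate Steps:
Function('A')(Z) = Add(12, Mul(6, Z)) (Function('A')(Z) = Mul(6, Add(2, Z)) = Add(12, Mul(6, Z)))
Function('B')(T, p) = Mul(4, Pow(Add(-9, Mul(42, T)), -1)) (Function('B')(T, p) = Mul(4, Pow(Add(-9, Mul(T, Add(12, Mul(6, 5)))), -1)) = Mul(4, Pow(Add(-9, Mul(T, Add(12, 30))), -1)) = Mul(4, Pow(Add(-9, Mul(T, 42)), -1)) = Mul(4, Pow(Add(-9, Mul(42, T)), -1)))
Function('X')(D) = Add(3, Mul(2, D))
Mul(Function('X')(Function('B')(2, 2)), 40) = Mul(Add(3, Mul(2, Mul(Rational(4, 3), Pow(Add(-3, Mul(14, 2)), -1)))), 40) = Mul(Add(3, Mul(2, Mul(Rational(4, 3), Pow(Add(-3, 28), -1)))), 40) = Mul(Add(3, Mul(2, Mul(Rational(4, 3), Pow(25, -1)))), 40) = Mul(Add(3, Mul(2, Mul(Rational(4, 3), Rational(1, 25)))), 40) = Mul(Add(3, Mul(2, Rational(4, 75))), 40) = Mul(Add(3, Rational(8, 75)), 40) = Mul(Rational(233, 75), 40) = Rational(1864, 15)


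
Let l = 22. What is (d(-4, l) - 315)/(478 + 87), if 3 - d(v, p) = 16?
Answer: -328/565 ≈ -0.58053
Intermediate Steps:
d(v, p) = -13 (d(v, p) = 3 - 1*16 = 3 - 16 = -13)
(d(-4, l) - 315)/(478 + 87) = (-13 - 315)/(478 + 87) = -328/565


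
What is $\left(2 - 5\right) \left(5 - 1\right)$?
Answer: $-12$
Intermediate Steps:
$\left(2 - 5\right) \left(5 - 1\right) = \left(-3\right) 4 = -12$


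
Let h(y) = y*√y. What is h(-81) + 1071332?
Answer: 1071332 - 729*I ≈ 1.0713e+6 - 729.0*I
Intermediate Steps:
h(y) = y^(3/2)
h(-81) + 1071332 = (-81)^(3/2) + 1071332 = -729*I + 1071332 = 1071332 - 729*I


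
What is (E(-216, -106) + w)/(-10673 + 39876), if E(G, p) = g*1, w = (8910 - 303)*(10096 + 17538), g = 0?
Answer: 12518202/1537 ≈ 8144.6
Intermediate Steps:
w = 237845838 (w = 8607*27634 = 237845838)
E(G, p) = 0 (E(G, p) = 0*1 = 0)
(E(-216, -106) + w)/(-10673 + 39876) = (0 + 237845838)/(-10673 + 39876) = 237845838/29203 = 237845838*(1/29203) = 12518202/1537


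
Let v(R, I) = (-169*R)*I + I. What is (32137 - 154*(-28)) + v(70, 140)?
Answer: -1619611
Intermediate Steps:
v(R, I) = I - 169*I*R (v(R, I) = -169*I*R + I = I - 169*I*R)
(32137 - 154*(-28)) + v(70, 140) = (32137 - 154*(-28)) + 140*(1 - 169*70) = (32137 + 4312) + 140*(1 - 11830) = 36449 + 140*(-11829) = 36449 - 1656060 = -1619611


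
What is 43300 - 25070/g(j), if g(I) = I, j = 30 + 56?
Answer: 1849365/43 ≈ 43009.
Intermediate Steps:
j = 86
43300 - 25070/g(j) = 43300 - 25070/86 = 43300 - 1*12535/43 = 43300 - 12535/43 = 1849365/43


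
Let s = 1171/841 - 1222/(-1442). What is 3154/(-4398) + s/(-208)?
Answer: -100941332017/138672335256 ≈ -0.72791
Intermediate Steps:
s = 1358142/606361 (s = 1171*(1/841) - 1222*(-1/1442) = 1171/841 + 611/721 = 1358142/606361 ≈ 2.2398)
3154/(-4398) + s/(-208) = 3154/(-4398) + (1358142/606361)/(-208) = 3154*(-1/4398) + (1358142/606361)*(-1/208) = -1577/2199 - 679071/63061544 = -100941332017/138672335256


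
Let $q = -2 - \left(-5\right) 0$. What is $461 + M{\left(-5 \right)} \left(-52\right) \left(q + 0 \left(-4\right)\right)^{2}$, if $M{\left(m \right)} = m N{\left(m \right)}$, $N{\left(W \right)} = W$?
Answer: $-4739$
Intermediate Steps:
$q = -2$ ($q = -2 - 0 = -2 + 0 = -2$)
$M{\left(m \right)} = m^{2}$ ($M{\left(m \right)} = m m = m^{2}$)
$461 + M{\left(-5 \right)} \left(-52\right) \left(q + 0 \left(-4\right)\right)^{2} = 461 + \left(-5\right)^{2} \left(-52\right) \left(-2 + 0 \left(-4\right)\right)^{2} = 461 + 25 \left(-52\right) \left(-2 + 0\right)^{2} = 461 - 1300 \left(-2\right)^{2} = 461 - 5200 = -4739$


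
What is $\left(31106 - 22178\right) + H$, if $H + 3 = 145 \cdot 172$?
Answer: $33865$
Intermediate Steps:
$H = 24937$ ($H = -3 + 145 \cdot 172 = -3 + 24940 = 24937$)
$\left(31106 - 22178\right) + H = \left(31106 - 22178\right) + 24937 = 8928 + 24937 = 33865$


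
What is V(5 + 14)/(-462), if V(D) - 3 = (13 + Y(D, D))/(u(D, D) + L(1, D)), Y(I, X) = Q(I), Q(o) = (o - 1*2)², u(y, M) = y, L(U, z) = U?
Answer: -181/4620 ≈ -0.039177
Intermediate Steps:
Q(o) = (-2 + o)² (Q(o) = (o - 2)² = (-2 + o)²)
Y(I, X) = (-2 + I)²
V(D) = 3 + (13 + (-2 + D)²)/(1 + D) (V(D) = 3 + (13 + (-2 + D)²)/(D + 1) = 3 + (13 + (-2 + D)²)/(1 + D))
V(5 + 14)/(-462) = ((20 + (5 + 14)² - (5 + 14))/(1 + (5 + 14)))/(-462) = ((20 + 19² - 1*19)/(1 + 19))*(-1/462) = ((20 + 361 - 19)/20)*(-1/462) = ((1/20)*362)*(-1/462) = (181/10)*(-1/462) = -181/4620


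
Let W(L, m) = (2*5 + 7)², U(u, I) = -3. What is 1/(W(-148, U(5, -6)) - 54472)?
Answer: -1/54183 ≈ -1.8456e-5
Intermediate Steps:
W(L, m) = 289 (W(L, m) = (10 + 7)² = 17² = 289)
1/(W(-148, U(5, -6)) - 54472) = 1/(289 - 54472) = 1/(-54183) = -1/54183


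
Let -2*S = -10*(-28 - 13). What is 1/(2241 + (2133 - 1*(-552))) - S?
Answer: 1009831/4926 ≈ 205.00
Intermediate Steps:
S = -205 (S = -(-5)*(-28 - 13) = -(-5)*(-41) = -1/2*410 = -205)
1/(2241 + (2133 - 1*(-552))) - S = 1/(2241 + (2133 - 1*(-552))) - 1*(-205) = 1/(2241 + (2133 + 552)) + 205 = 1/(2241 + 2685) + 205 = 1/4926 + 205 = 1009831/4926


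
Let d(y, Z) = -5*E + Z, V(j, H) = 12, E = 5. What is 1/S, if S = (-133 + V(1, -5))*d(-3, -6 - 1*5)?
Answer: 1/4356 ≈ 0.00022957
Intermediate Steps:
d(y, Z) = -25 + Z (d(y, Z) = -5*5 + Z = -25 + Z)
S = 4356 (S = (-133 + 12)*(-25 + (-6 - 1*5)) = -121*(-25 + (-6 - 5)) = -121*(-25 - 11) = -121*(-36) = 4356)
1/S = 1/4356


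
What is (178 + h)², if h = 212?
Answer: 152100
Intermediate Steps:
(178 + h)² = (178 + 212)² = 390² = 152100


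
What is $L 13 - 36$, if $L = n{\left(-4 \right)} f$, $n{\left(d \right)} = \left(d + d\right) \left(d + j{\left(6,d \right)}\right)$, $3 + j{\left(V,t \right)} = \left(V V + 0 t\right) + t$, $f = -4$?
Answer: $10364$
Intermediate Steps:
$j{\left(V,t \right)} = -3 + t + V^{2}$ ($j{\left(V,t \right)} = -3 + \left(\left(V V + 0 t\right) + t\right) = -3 + \left(\left(V^{2} + 0\right) + t\right) = -3 + \left(V^{2} + t\right) = -3 + \left(t + V^{2}\right) = -3 + t + V^{2}$)
$n{\left(d \right)} = 2 d \left(33 + 2 d\right)$ ($n{\left(d \right)} = \left(d + d\right) \left(d + \left(-3 + d + 6^{2}\right)\right) = 2 d \left(d + \left(-3 + d + 36\right)\right) = 2 d \left(d + \left(33 + d\right)\right) = 2 d \left(33 + 2 d\right)$)
$L = 800$ ($L = 2 \left(-4\right) \left(33 + 2 \left(-4\right)\right) \left(-4\right) = 2 \left(-4\right) \left(33 - 8\right) \left(-4\right) = 2 \left(-4\right) 25 \left(-4\right) = \left(-200\right) \left(-4\right) = 800$)
$L 13 - 36 = 800 \cdot 13 - 36 = 10400 - 36 = 10364$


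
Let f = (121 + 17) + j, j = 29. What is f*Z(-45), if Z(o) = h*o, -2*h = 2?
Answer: 7515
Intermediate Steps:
h = -1 (h = -1/2*2 = -1)
Z(o) = -o
f = 167 (f = (121 + 17) + 29 = 138 + 29 = 167)
f*Z(-45) = 167*(-1*(-45)) = 167*45 = 7515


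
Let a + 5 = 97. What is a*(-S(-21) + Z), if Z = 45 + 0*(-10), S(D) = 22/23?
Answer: 4052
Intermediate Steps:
S(D) = 22/23 (S(D) = 22*(1/23) = 22/23)
a = 92 (a = -5 + 97 = 92)
Z = 45 (Z = 45 + 0 = 45)
a*(-S(-21) + Z) = 92*(-1*22/23 + 45) = 92*(-22/23 + 45) = 92*(1013/23) = 4052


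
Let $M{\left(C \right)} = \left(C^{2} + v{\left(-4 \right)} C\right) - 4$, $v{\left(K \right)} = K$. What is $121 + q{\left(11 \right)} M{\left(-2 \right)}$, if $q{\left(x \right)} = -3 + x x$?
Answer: $1065$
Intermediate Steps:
$M{\left(C \right)} = -4 + C^{2} - 4 C$ ($M{\left(C \right)} = \left(C^{2} - 4 C\right) - 4 = -4 + C^{2} - 4 C$)
$q{\left(x \right)} = -3 + x^{2}$
$121 + q{\left(11 \right)} M{\left(-2 \right)} = 121 + \left(-3 + 11^{2}\right) \left(-4 + \left(-2\right)^{2} - -8\right) = 121 + \left(-3 + 121\right) \left(-4 + 4 + 8\right) = 121 + 118 \cdot 8 = 121 + 944 = 1065$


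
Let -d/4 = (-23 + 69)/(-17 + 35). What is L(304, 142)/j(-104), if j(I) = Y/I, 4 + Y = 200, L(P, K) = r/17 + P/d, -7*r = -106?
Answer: 2052908/134113 ≈ 15.307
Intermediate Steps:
r = 106/7 (r = -⅐*(-106) = 106/7 ≈ 15.143)
d = -92/9 (d = -4*(-23 + 69)/(-17 + 35) = -184/18 = -4*23/9 = -92/9 ≈ -10.222)
L(P, K) = 106/119 - 9*P/92 (L(P, K) = (106/7)/17 + P/(-92/9) = (106/7)*(1/17) + P*(-9/92) = 106/119 - 9*P/92)
Y = 196 (Y = -4 + 200 = 196)
j(I) = 196/I
L(304, 142)/j(-104) = (106/119 - 9/92*304)/((196/(-104))) = (106/119 - 684/23)/((196*(-1/104))) = -78958/(2737*(-49/26)) = -78958/2737*(-26/49) = 2052908/134113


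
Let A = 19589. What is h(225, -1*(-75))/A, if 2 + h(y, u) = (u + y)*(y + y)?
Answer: 134998/19589 ≈ 6.8915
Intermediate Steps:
h(y, u) = -2 + 2*y*(u + y) (h(y, u) = -2 + (u + y)*(y + y) = -2 + (u + y)*(2*y) = -2 + 2*y*(u + y))
h(225, -1*(-75))/A = (-2 + 2*225**2 + 2*(-1*(-75))*225)/19589 = (-2 + 2*50625 + 2*75*225)*(1/19589) = (-2 + 101250 + 33750)*(1/19589) = 134998*(1/19589) = 134998/19589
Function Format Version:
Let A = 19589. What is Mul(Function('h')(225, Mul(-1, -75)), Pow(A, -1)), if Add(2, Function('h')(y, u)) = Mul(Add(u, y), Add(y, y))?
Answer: Rational(134998, 19589) ≈ 6.8915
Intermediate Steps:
Function('h')(y, u) = Add(-2, Mul(2, y, Add(u, y))) (Function('h')(y, u) = Add(-2, Mul(Add(u, y), Add(y, y))) = Add(-2, Mul(Add(u, y), Mul(2, y))) = Add(-2, Mul(2, y, Add(u, y))))
Mul(Function('h')(225, Mul(-1, -75)), Pow(A, -1)) = Mul(Add(-2, Mul(2, Pow(225, 2)), Mul(2, Mul(-1, -75), 225)), Pow(19589, -1)) = Mul(Add(-2, Mul(2, 50625), Mul(2, 75, 225)), Rational(1, 19589)) = Mul(Add(-2, 101250, 33750), Rational(1, 19589)) = Mul(134998, Rational(1, 19589)) = Rational(134998, 19589)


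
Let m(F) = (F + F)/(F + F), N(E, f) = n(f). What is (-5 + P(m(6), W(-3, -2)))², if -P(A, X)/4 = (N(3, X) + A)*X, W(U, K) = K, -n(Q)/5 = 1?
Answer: 1369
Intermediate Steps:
n(Q) = -5 (n(Q) = -5*1 = -5)
N(E, f) = -5
m(F) = 1 (m(F) = (2*F)/((2*F)) = (2*F)*(1/(2*F)) = 1)
P(A, X) = -4*X*(-5 + A) (P(A, X) = -4*(-5 + A)*X = -4*X*(-5 + A))
(-5 + P(m(6), W(-3, -2)))² = (-5 + 4*(-2)*(5 - 1*1))² = (-5 + 4*(-2)*(5 - 1))² = (-5 + 4*(-2)*4)² = (-5 - 32)² = (-37)² = 1369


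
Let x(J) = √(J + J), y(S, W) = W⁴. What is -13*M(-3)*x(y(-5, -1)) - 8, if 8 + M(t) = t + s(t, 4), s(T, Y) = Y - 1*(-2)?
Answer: -8 + 65*√2 ≈ 83.924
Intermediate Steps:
s(T, Y) = 2 + Y (s(T, Y) = Y + 2 = 2 + Y)
x(J) = √2*√J (x(J) = √(2*J) = √2*√J)
M(t) = -2 + t (M(t) = -8 + (t + (2 + 4)) = -8 + (t + 6) = -8 + (6 + t) = -2 + t)
-13*M(-3)*x(y(-5, -1)) - 8 = -13*(-2 - 3)*√2*√((-1)⁴) - 8 = -(-65)*√2*√1 - 8 = -(-65)*√2*1 - 8 = -(-65)*√2 - 8 = 65*√2 - 8 = -8 + 65*√2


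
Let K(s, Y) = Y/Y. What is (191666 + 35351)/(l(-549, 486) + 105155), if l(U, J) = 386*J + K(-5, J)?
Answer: 227017/292752 ≈ 0.77546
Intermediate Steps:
K(s, Y) = 1
l(U, J) = 1 + 386*J (l(U, J) = 386*J + 1 = 1 + 386*J)
(191666 + 35351)/(l(-549, 486) + 105155) = (191666 + 35351)/((1 + 386*486) + 105155) = 227017/((1 + 187596) + 105155) = 227017/(187597 + 105155) = 227017/292752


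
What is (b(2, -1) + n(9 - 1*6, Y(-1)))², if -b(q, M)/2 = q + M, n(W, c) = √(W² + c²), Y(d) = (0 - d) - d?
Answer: (2 - √13)² ≈ 2.5778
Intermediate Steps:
Y(d) = -2*d (Y(d) = -d - d = -2*d)
b(q, M) = -2*M - 2*q (b(q, M) = -2*(q + M) = -2*(M + q) = -2*M - 2*q)
(b(2, -1) + n(9 - 1*6, Y(-1)))² = ((-2*(-1) - 2*2) + √((9 - 1*6)² + (-2*(-1))²))² = ((2 - 4) + √((9 - 6)² + 2²))² = (-2 + √(3² + 4))² = (-2 + √(9 + 4))² = (-2 + √13)²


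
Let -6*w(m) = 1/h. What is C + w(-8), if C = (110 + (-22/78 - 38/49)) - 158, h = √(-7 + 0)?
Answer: -93749/1911 + I*√7/42 ≈ -49.058 + 0.062994*I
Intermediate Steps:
h = I*√7 (h = √(-7) = I*√7 ≈ 2.6458*I)
C = -93749/1911 (C = (110 + (-22*1/78 - 38*1/49)) - 158 = (110 + (-11/39 - 38/49)) - 158 = (110 - 2021/1911) - 158 = 208189/1911 - 158 = -93749/1911 ≈ -49.058)
w(m) = I*√7/42 (w(m) = -(-I*√7/7)/6 = -(-1)*I*√7/42 = I*√7/42)
C + w(-8) = -93749/1911 + I*√7/42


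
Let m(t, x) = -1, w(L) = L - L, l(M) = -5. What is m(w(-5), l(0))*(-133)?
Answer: 133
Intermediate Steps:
w(L) = 0
m(w(-5), l(0))*(-133) = -1*(-133) = 133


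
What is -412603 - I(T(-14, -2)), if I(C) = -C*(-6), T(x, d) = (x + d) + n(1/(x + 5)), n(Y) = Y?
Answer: -1237519/3 ≈ -4.1251e+5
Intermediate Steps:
T(x, d) = d + x + 1/(5 + x) (T(x, d) = (x + d) + 1/(x + 5) = (d + x) + 1/(5 + x) = d + x + 1/(5 + x))
I(C) = 6*C
-412603 - I(T(-14, -2)) = -412603 - 6*(1 + (5 - 14)*(-2 - 14))/(5 - 14) = -412603 - 6*(1 - 9*(-16))/(-9) = -412603 - 6*(-(1 + 144)/9) = -412603 - 6*(-⅑*145) = -412603 - 6*(-145)/9 = -412603 - 1*(-290/3) = -412603 + 290/3 = -1237519/3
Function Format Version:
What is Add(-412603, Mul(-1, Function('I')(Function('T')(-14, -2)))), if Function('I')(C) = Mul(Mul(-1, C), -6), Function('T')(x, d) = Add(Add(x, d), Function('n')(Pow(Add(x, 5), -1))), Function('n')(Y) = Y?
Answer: Rational(-1237519, 3) ≈ -4.1251e+5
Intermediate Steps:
Function('T')(x, d) = Add(d, x, Pow(Add(5, x), -1)) (Function('T')(x, d) = Add(Add(x, d), Pow(Add(x, 5), -1)) = Add(Add(d, x), Pow(Add(5, x), -1)) = Add(d, x, Pow(Add(5, x), -1)))
Function('I')(C) = Mul(6, C)
Add(-412603, Mul(-1, Function('I')(Function('T')(-14, -2)))) = Add(-412603, Mul(-1, Mul(6, Mul(Pow(Add(5, -14), -1), Add(1, Mul(Add(5, -14), Add(-2, -14))))))) = Add(-412603, Mul(-1, Mul(6, Mul(Pow(-9, -1), Add(1, Mul(-9, -16)))))) = Add(-412603, Mul(-1, Mul(6, Mul(Rational(-1, 9), Add(1, 144))))) = Add(-412603, Mul(-1, Mul(6, Mul(Rational(-1, 9), 145)))) = Add(-412603, Mul(-1, Mul(6, Rational(-145, 9)))) = Add(-412603, Mul(-1, Rational(-290, 3))) = Add(-412603, Rational(290, 3)) = Rational(-1237519, 3)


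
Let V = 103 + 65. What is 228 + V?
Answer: 396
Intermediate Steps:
V = 168
228 + V = 228 + 168 = 396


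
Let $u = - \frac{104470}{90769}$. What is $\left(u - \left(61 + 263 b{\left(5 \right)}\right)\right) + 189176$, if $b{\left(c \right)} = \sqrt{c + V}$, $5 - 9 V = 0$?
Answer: $\frac{17165674965}{90769} - \frac{1315 \sqrt{2}}{3} \approx 1.8849 \cdot 10^{5}$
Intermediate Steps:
$V = \frac{5}{9}$ ($V = \frac{5}{9} - 0 = \frac{5}{9} + 0 = \frac{5}{9} \approx 0.55556$)
$b{\left(c \right)} = \sqrt{\frac{5}{9} + c}$ ($b{\left(c \right)} = \sqrt{c + \frac{5}{9}} = \sqrt{\frac{5}{9} + c}$)
$u = - \frac{104470}{90769}$ ($u = \left(-104470\right) \frac{1}{90769} = - \frac{104470}{90769} \approx -1.1509$)
$\left(u - \left(61 + 263 b{\left(5 \right)}\right)\right) + 189176 = \left(- \frac{104470}{90769} - \left(61 + 263 \frac{\sqrt{5 + 9 \cdot 5}}{3}\right)\right) + 189176 = \left(- \frac{104470}{90769} - \left(61 + 263 \frac{\sqrt{5 + 45}}{3}\right)\right) + 189176 = \left(- \frac{104470}{90769} - \left(61 + 263 \frac{\sqrt{50}}{3}\right)\right) + 189176 = \left(- \frac{104470}{90769} - \left(61 + 263 \frac{5 \sqrt{2}}{3}\right)\right) + 189176 = \left(- \frac{104470}{90769} - \left(61 + \frac{1315 \sqrt{2}}{3}\right)\right) + 189176 = \left(- \frac{5641379}{90769} - \frac{1315 \sqrt{2}}{3}\right) + 189176 = \frac{17165674965}{90769} - \frac{1315 \sqrt{2}}{3}$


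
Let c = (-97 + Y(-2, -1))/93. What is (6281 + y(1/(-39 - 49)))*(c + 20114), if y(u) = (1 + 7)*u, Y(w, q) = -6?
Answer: 43077591970/341 ≈ 1.2633e+8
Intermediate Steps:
y(u) = 8*u
c = -103/93 (c = (-97 - 6)/93 = -103*1/93 = -103/93 ≈ -1.1075)
(6281 + y(1/(-39 - 49)))*(c + 20114) = (6281 + 8/(-39 - 49))*(-103/93 + 20114) = (6281 + 8/(-88))*(1870499/93) = (6281 + 8*(-1/88))*(1870499/93) = (6281 - 1/11)*(1870499/93) = (69090/11)*(1870499/93) = 43077591970/341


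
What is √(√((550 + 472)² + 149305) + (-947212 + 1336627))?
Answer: √(389415 + √1193789) ≈ 624.91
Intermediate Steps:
√(√((550 + 472)² + 149305) + (-947212 + 1336627)) = √(√(1022² + 149305) + 389415) = √(√(1044484 + 149305) + 389415) = √(√1193789 + 389415) = √(389415 + √1193789)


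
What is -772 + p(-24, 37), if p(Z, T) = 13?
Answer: -759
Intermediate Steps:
-772 + p(-24, 37) = -772 + 13 = -759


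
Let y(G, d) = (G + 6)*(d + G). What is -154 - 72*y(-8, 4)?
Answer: -730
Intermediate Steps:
y(G, d) = (6 + G)*(G + d)
-154 - 72*y(-8, 4) = -154 - 72*((-8)**2 + 6*(-8) + 6*4 - 8*4) = -154 - 72*(64 - 48 + 24 - 32) = -154 - 72*8 = -154 - 576 = -730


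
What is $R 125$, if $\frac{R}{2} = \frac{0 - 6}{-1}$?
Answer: $1500$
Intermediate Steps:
$R = 12$ ($R = 2 \frac{0 - 6}{-1} = 2 \left(0 - 6\right) \left(-1\right) = 2 \left(\left(-6\right) \left(-1\right)\right) = 2 \cdot 6 = 12$)
$R 125 = 12 \cdot 125 = 1500$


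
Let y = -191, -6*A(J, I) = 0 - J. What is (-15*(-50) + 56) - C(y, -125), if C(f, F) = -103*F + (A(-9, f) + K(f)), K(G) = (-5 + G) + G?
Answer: -23361/2 ≈ -11681.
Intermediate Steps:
A(J, I) = J/6 (A(J, I) = -(0 - J)/6 = -(-1)*J/6 = J/6)
K(G) = -5 + 2*G
C(f, F) = -13/2 - 103*F + 2*f (C(f, F) = -103*F + ((⅙)*(-9) + (-5 + 2*f)) = -103*F + (-3/2 + (-5 + 2*f)) = -103*F + (-13/2 + 2*f) = -13/2 - 103*F + 2*f)
(-15*(-50) + 56) - C(y, -125) = (-15*(-50) + 56) - (-13/2 - 103*(-125) + 2*(-191)) = (750 + 56) - (-13/2 + 12875 - 382) = 806 - 1*24973/2 = 806 - 24973/2 = -23361/2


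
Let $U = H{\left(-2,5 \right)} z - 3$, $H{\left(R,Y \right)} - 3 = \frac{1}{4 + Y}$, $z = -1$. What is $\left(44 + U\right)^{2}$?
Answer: $\frac{116281}{81} \approx 1435.6$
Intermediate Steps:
$H{\left(R,Y \right)} = 3 + \frac{1}{4 + Y}$
$U = - \frac{55}{9}$ ($U = \frac{13 + 3 \cdot 5}{4 + 5} \left(-1\right) - 3 = \frac{13 + 15}{9} \left(-1\right) - 3 = \frac{1}{9} \cdot 28 \left(-1\right) - 3 = \frac{28}{9} \left(-1\right) - 3 = - \frac{28}{9} - 3 = - \frac{55}{9} \approx -6.1111$)
$\left(44 + U\right)^{2} = \left(44 - \frac{55}{9}\right)^{2} = \left(\frac{341}{9}\right)^{2} = \frac{116281}{81}$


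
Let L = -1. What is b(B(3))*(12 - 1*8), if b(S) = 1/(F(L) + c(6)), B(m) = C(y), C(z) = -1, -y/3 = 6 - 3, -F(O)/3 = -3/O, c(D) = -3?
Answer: -⅓ ≈ -0.33333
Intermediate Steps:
F(O) = 9/O (F(O) = -(-9)/O = 9/O)
y = -9 (y = -3*(6 - 3) = -3*3 = -9)
B(m) = -1
b(S) = -1/12 (b(S) = 1/(9/(-1) - 3) = 1/(9*(-1) - 3) = 1/(-9 - 3) = 1/(-12) = -1/12)
b(B(3))*(12 - 1*8) = -(12 - 1*8)/12 = -(12 - 8)/12 = -1/12*4 = -⅓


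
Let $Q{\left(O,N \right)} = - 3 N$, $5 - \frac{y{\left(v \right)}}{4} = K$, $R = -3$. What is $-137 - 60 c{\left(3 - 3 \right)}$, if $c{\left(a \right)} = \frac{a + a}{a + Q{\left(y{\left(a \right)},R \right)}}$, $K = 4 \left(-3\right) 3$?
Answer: $-137$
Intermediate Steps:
$K = -36$ ($K = \left(-12\right) 3 = -36$)
$y{\left(v \right)} = 164$ ($y{\left(v \right)} = 20 - -144 = 20 + 144 = 164$)
$c{\left(a \right)} = \frac{2 a}{9 + a}$ ($c{\left(a \right)} = \frac{a + a}{a - -9} = \frac{2 a}{a + 9} = \frac{2 a}{9 + a}$)
$-137 - 60 c{\left(3 - 3 \right)} = -137 - 60 \frac{2 \left(3 - 3\right)}{9 + \left(3 - 3\right)} = -137 - 60 \cdot 2 \cdot 0 \frac{1}{9 + 0} = -137 - 60 \cdot 2 \cdot 0 \cdot \frac{1}{9} = -137 - 0 = -137 + 0 = -137$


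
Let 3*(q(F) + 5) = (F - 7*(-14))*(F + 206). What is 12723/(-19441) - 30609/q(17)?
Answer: -2111299197/498272830 ≈ -4.2372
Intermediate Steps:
q(F) = -5 + (98 + F)*(206 + F)/3 (q(F) = -5 + ((F - 7*(-14))*(F + 206))/3 = -5 + ((F + 98)*(206 + F))/3 = -5 + ((98 + F)*(206 + F))/3 = -5 + (98 + F)*(206 + F)/3)
12723/(-19441) - 30609/q(17) = 12723/(-19441) - 30609/(20173/3 + (1/3)*17**2 + (304/3)*17) = 12723*(-1/19441) - 30609/(20173/3 + (1/3)*289 + 5168/3) = -12723/19441 - 30609/(20173/3 + 289/3 + 5168/3) = -12723/19441 - 30609/25630/3 = -12723/19441 - 30609*3/25630 = -12723/19441 - 91827/25630 = -2111299197/498272830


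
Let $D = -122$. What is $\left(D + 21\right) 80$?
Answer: $-8080$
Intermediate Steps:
$\left(D + 21\right) 80 = \left(-122 + 21\right) 80 = \left(-101\right) 80 = -8080$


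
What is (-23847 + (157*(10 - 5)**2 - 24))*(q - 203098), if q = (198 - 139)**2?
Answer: 3981560682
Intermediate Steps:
q = 3481 (q = 59**2 = 3481)
(-23847 + (157*(10 - 5)**2 - 24))*(q - 203098) = (-23847 + (157*(10 - 5)**2 - 24))*(3481 - 203098) = (-23847 + (157*5**2 - 24))*(-199617) = (-23847 + (157*25 - 24))*(-199617) = (-23847 + (3925 - 24))*(-199617) = (-23847 + 3901)*(-199617) = -19946*(-199617) = 3981560682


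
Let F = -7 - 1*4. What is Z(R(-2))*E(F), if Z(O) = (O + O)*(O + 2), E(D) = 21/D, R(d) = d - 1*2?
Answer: -336/11 ≈ -30.545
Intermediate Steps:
R(d) = -2 + d (R(d) = d - 2 = -2 + d)
F = -11 (F = -7 - 4 = -11)
Z(O) = 2*O*(2 + O) (Z(O) = (2*O)*(2 + O) = 2*O*(2 + O))
Z(R(-2))*E(F) = (2*(-2 - 2)*(2 + (-2 - 2)))*(21/(-11)) = (2*(-4)*(2 - 4))*(21*(-1/11)) = (2*(-4)*(-2))*(-21/11) = 16*(-21/11) = -336/11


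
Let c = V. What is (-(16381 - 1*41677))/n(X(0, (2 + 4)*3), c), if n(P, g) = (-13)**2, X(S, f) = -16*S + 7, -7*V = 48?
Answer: 25296/169 ≈ 149.68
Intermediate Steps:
V = -48/7 (V = -1/7*48 = -48/7 ≈ -6.8571)
c = -48/7 ≈ -6.8571
X(S, f) = 7 - 16*S
n(P, g) = 169
(-(16381 - 1*41677))/n(X(0, (2 + 4)*3), c) = -(16381 - 1*41677)/169 = -(16381 - 41677)*(1/169) = -1*(-25296)*(1/169) = 25296*(1/169) = 25296/169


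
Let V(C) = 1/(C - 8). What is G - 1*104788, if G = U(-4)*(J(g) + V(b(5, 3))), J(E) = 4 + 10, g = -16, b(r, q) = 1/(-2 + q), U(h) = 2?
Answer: -733322/7 ≈ -1.0476e+5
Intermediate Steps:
J(E) = 14
V(C) = 1/(-8 + C)
G = 194/7 (G = 2*(14 + 1/(-8 + 1/(-2 + 3))) = 2*(14 + 1/(-8 + 1/1)) = 2*(14 + 1/(-8 + 1)) = 2*(14 + 1/(-7)) = 2*(14 - 1/7) = 2*(97/7) = 194/7 ≈ 27.714)
G - 1*104788 = 194/7 - 1*104788 = 194/7 - 104788 = -733322/7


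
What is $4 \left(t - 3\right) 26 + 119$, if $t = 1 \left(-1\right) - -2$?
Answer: $-89$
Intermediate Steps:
$t = 1$ ($t = -1 + 2 = 1$)
$4 \left(t - 3\right) 26 + 119 = 4 \left(1 - 3\right) 26 + 119 = 4 \left(-2\right) 26 + 119 = \left(-8\right) 26 + 119 = -208 + 119 = -89$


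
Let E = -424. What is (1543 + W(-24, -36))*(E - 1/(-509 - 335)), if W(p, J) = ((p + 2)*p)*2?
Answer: -930065145/844 ≈ -1.1020e+6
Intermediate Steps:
W(p, J) = 2*p*(2 + p) (W(p, J) = ((2 + p)*p)*2 = (p*(2 + p))*2 = 2*p*(2 + p))
(1543 + W(-24, -36))*(E - 1/(-509 - 335)) = (1543 + 2*(-24)*(2 - 24))*(-424 - 1/(-509 - 335)) = (1543 + 2*(-24)*(-22))*(-424 - 1/(-844)) = (1543 + 1056)*(-424 - 1*(-1/844)) = 2599*(-424 + 1/844) = 2599*(-357855/844) = -930065145/844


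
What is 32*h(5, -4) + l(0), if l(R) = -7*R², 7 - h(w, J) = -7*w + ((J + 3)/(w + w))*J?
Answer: 6656/5 ≈ 1331.2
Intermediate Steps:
h(w, J) = 7 + 7*w - J*(3 + J)/(2*w) (h(w, J) = 7 - (-7*w + ((J + 3)/(w + w))*J) = 7 - (-7*w + ((3 + J)/((2*w)))*J) = 7 - (-7*w + ((3 + J)*(1/(2*w)))*J) = 7 - (-7*w + ((3 + J)/(2*w))*J) = 7 - (-7*w + J*(3 + J)/(2*w)) = 7 + (7*w - J*(3 + J)/(2*w)) = 7 + 7*w - J*(3 + J)/(2*w))
32*h(5, -4) + l(0) = 32*((½)*(-1*(-4)² - 3*(-4) + 14*5*(1 + 5))/5) - 7*0² = 32*((½)*(⅕)*(-1*16 + 12 + 14*5*6)) - 7*0 = 32*((½)*(⅕)*(-16 + 12 + 420)) + 0 = 32*((½)*(⅕)*416) + 0 = 32*(208/5) + 0 = 6656/5 + 0 = 6656/5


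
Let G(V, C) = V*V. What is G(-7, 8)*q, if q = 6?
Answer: 294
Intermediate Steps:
G(V, C) = V²
G(-7, 8)*q = (-7)²*6 = 49*6 = 294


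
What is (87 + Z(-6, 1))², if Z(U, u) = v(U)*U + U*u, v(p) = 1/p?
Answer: 6724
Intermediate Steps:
v(p) = 1/p
Z(U, u) = 1 + U*u (Z(U, u) = U/U + U*u = 1 + U*u)
(87 + Z(-6, 1))² = (87 + (1 - 6*1))² = (87 + (1 - 6))² = (87 - 5)² = 82² = 6724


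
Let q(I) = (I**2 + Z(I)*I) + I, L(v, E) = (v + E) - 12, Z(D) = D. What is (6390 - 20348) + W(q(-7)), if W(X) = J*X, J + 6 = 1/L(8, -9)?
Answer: -14511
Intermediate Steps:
L(v, E) = -12 + E + v (L(v, E) = (E + v) - 12 = -12 + E + v)
q(I) = I + 2*I**2 (q(I) = (I**2 + I*I) + I = (I**2 + I**2) + I = 2*I**2 + I = I + 2*I**2)
J = -79/13 (J = -6 + 1/(-12 - 9 + 8) = -6 + 1/(-13) = -6 - 1/13 = -79/13 ≈ -6.0769)
W(X) = -79*X/13
(6390 - 20348) + W(q(-7)) = (6390 - 20348) - (-553)*(1 + 2*(-7))/13 = -13958 - (-553)*(1 - 14)/13 = -13958 - (-553)*(-13)/13 = -13958 - 79/13*91 = -13958 - 553 = -14511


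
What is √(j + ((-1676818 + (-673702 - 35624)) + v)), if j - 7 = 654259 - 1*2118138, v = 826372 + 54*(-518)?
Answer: 4*I*√190726 ≈ 1746.9*I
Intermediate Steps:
v = 798400 (v = 826372 - 27972 = 798400)
j = -1463872 (j = 7 + (654259 - 1*2118138) = 7 + (654259 - 2118138) = 7 - 1463879 = -1463872)
√(j + ((-1676818 + (-673702 - 35624)) + v)) = √(-1463872 + ((-1676818 + (-673702 - 35624)) + 798400)) = √(-1463872 + ((-1676818 - 709326) + 798400)) = √(-1463872 + (-2386144 + 798400)) = √(-1463872 - 1587744) = √(-3051616) = 4*I*√190726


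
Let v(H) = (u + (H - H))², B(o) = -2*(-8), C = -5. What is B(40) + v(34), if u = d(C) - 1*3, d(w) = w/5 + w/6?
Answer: 1417/36 ≈ 39.361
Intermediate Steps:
d(w) = 11*w/30 (d(w) = w*(⅕) + w*(⅙) = w/5 + w/6 = 11*w/30)
B(o) = 16
u = -29/6 (u = (11/30)*(-5) - 1*3 = -11/6 - 3 = -29/6 ≈ -4.8333)
v(H) = 841/36 (v(H) = (-29/6 + (H - H))² = (-29/6 + 0)² = (-29/6)² = 841/36)
B(40) + v(34) = 16 + 841/36 = 1417/36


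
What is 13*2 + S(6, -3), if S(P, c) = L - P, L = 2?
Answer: 22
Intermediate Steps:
S(P, c) = 2 - P
13*2 + S(6, -3) = 13*2 + (2 - 1*6) = 26 + (2 - 6) = 26 - 4 = 22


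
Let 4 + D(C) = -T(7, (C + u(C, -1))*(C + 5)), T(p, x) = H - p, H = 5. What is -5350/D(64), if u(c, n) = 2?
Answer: 2675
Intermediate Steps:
T(p, x) = 5 - p
D(C) = -2 (D(C) = -4 - (5 - 1*7) = -4 - (5 - 7) = -4 - 1*(-2) = -4 + 2 = -2)
-5350/D(64) = -5350/(-2) = -5350*(-1/2) = 2675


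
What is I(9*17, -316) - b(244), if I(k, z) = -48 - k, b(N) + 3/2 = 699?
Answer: -1797/2 ≈ -898.50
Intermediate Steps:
b(N) = 1395/2 (b(N) = -3/2 + 699 = 1395/2)
I(9*17, -316) - b(244) = (-48 - 9*17) - 1*1395/2 = (-48 - 1*153) - 1395/2 = (-48 - 153) - 1395/2 = -201 - 1395/2 = -1797/2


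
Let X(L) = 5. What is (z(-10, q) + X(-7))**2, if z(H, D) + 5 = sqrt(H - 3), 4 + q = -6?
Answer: -13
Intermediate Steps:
q = -10 (q = -4 - 6 = -10)
z(H, D) = -5 + sqrt(-3 + H) (z(H, D) = -5 + sqrt(H - 3) = -5 + sqrt(-3 + H))
(z(-10, q) + X(-7))**2 = ((-5 + sqrt(-3 - 10)) + 5)**2 = ((-5 + sqrt(-13)) + 5)**2 = ((-5 + I*sqrt(13)) + 5)**2 = (I*sqrt(13))**2 = -13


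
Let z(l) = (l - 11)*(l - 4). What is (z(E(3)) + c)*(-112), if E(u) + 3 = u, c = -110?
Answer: 7392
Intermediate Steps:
E(u) = -3 + u
z(l) = (-11 + l)*(-4 + l)
(z(E(3)) + c)*(-112) = ((44 + (-3 + 3)² - 15*(-3 + 3)) - 110)*(-112) = ((44 + 0² - 15*0) - 110)*(-112) = ((44 + 0 + 0) - 110)*(-112) = (44 - 110)*(-112) = -66*(-112) = 7392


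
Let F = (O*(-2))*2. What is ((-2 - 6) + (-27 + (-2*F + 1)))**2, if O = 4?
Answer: 4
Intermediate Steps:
F = -16 (F = (4*(-2))*2 = -8*2 = -16)
((-2 - 6) + (-27 + (-2*F + 1)))**2 = ((-2 - 6) + (-27 + (-2*(-16) + 1)))**2 = (-8 + (-27 + (32 + 1)))**2 = (-8 + (-27 + 33))**2 = (-8 + 6)**2 = (-2)**2 = 4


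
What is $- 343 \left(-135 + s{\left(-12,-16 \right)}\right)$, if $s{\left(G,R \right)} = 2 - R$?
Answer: $40131$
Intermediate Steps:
$- 343 \left(-135 + s{\left(-12,-16 \right)}\right) = - 343 \left(-135 + \left(2 - -16\right)\right) = - 343 \left(-135 + \left(2 + 16\right)\right) = - 343 \left(-135 + 18\right) = \left(-343\right) \left(-117\right) = 40131$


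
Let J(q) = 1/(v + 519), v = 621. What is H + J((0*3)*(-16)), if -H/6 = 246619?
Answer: -1686873959/1140 ≈ -1.4797e+6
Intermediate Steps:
H = -1479714 (H = -6*246619 = -1479714)
J(q) = 1/1140 (J(q) = 1/(621 + 519) = 1/1140)
H + J((0*3)*(-16)) = -1479714 + 1/1140 = -1686873959/1140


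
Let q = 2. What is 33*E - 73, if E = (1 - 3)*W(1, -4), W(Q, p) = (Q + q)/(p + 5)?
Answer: -271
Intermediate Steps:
W(Q, p) = (2 + Q)/(5 + p) (W(Q, p) = (Q + 2)/(p + 5) = (2 + Q)/(5 + p))
E = -6 (E = (1 - 3)*((2 + 1)/(5 - 4)) = -2*3/1 = -2*3 = -6)
33*E - 73 = 33*(-6) - 73 = -198 - 73 = -271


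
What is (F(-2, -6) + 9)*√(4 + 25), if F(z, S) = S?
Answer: 3*√29 ≈ 16.155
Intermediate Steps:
(F(-2, -6) + 9)*√(4 + 25) = (-6 + 9)*√(4 + 25) = 3*√29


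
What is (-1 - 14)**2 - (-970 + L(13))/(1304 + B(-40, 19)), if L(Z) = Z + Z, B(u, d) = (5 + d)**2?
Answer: 52993/235 ≈ 225.50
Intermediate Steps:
L(Z) = 2*Z
(-1 - 14)**2 - (-970 + L(13))/(1304 + B(-40, 19)) = (-1 - 14)**2 - (-970 + 2*13)/(1304 + (5 + 19)**2) = (-15)**2 - (-970 + 26)/(1304 + 24**2) = 225 - (-944)/(1304 + 576) = 225 - (-944)/1880 = 225 - 1*(-118/235) = 225 + 118/235 = 52993/235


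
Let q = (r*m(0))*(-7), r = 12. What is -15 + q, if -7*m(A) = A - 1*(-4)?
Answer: 33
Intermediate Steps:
m(A) = -4/7 - A/7 (m(A) = -(A - 1*(-4))/7 = -(A + 4)/7 = -(4 + A)/7 = -4/7 - A/7)
q = 48 (q = (12*(-4/7 - 1/7*0))*(-7) = (12*(-4/7 + 0))*(-7) = (12*(-4/7))*(-7) = -48/7*(-7) = 48)
-15 + q = -15 + 48 = 33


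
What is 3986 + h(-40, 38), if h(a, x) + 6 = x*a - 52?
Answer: 2408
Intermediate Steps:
h(a, x) = -58 + a*x (h(a, x) = -6 + (x*a - 52) = -6 + (a*x - 52) = -6 + (-52 + a*x) = -58 + a*x)
3986 + h(-40, 38) = 3986 + (-58 - 40*38) = 3986 + (-58 - 1520) = 3986 - 1578 = 2408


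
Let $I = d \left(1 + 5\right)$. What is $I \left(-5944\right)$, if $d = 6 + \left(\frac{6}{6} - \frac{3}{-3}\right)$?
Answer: $-285312$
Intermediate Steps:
$d = 8$ ($d = 6 + \left(6 \cdot \frac{1}{6} - -1\right) = 6 + \left(1 + 1\right) = 6 + 2 = 8$)
$I = 48$ ($I = 8 \left(1 + 5\right) = 8 \cdot 6 = 48$)
$I \left(-5944\right) = 48 \left(-5944\right) = -285312$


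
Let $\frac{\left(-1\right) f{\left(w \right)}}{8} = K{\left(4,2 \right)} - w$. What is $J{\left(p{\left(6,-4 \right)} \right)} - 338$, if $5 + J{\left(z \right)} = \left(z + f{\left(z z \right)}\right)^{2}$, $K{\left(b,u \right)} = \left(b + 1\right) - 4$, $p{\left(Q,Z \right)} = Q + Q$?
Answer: $1335993$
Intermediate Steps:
$p{\left(Q,Z \right)} = 2 Q$
$K{\left(b,u \right)} = -3 + b$ ($K{\left(b,u \right)} = \left(1 + b\right) - 4 = -3 + b$)
$f{\left(w \right)} = -8 + 8 w$ ($f{\left(w \right)} = - 8 \left(\left(-3 + 4\right) - w\right) = - 8 \left(1 - w\right) = -8 + 8 w$)
$J{\left(z \right)} = -5 + \left(-8 + z + 8 z^{2}\right)^{2}$ ($J{\left(z \right)} = -5 + \left(z + \left(-8 + 8 z z\right)\right)^{2} = -5 + \left(z + \left(-8 + 8 z^{2}\right)\right)^{2} = -5 + \left(-8 + z + 8 z^{2}\right)^{2}$)
$J{\left(p{\left(6,-4 \right)} \right)} - 338 = \left(-5 + \left(-8 + 2 \cdot 6 + 8 \left(2 \cdot 6\right)^{2}\right)^{2}\right) - 338 = \left(-5 + \left(-8 + 12 + 8 \cdot 12^{2}\right)^{2}\right) - 338 = \left(-5 + \left(-8 + 12 + 8 \cdot 144\right)^{2}\right) - 338 = \left(-5 + \left(-8 + 12 + 1152\right)^{2}\right) - 338 = \left(-5 + 1156^{2}\right) - 338 = \left(-5 + 1336336\right) - 338 = 1336331 - 338 = 1335993$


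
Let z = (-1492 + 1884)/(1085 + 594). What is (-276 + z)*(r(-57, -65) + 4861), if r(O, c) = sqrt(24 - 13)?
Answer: -2250701332/1679 - 463012*sqrt(11)/1679 ≈ -1.3414e+6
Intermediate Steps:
r(O, c) = sqrt(11)
z = 392/1679 ≈ 0.23347
(-276 + z)*(r(-57, -65) + 4861) = (-276 + 392/1679)*(sqrt(11) + 4861) = -463012*(4861 + sqrt(11))/1679 = -2250701332/1679 - 463012*sqrt(11)/1679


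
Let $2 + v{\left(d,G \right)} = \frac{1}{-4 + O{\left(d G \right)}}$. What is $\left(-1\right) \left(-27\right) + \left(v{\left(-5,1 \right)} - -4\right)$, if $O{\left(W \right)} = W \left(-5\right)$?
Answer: $\frac{610}{21} \approx 29.048$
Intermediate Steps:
$O{\left(W \right)} = - 5 W$
$v{\left(d,G \right)} = -2 + \frac{1}{-4 - 5 G d}$ ($v{\left(d,G \right)} = -2 + \frac{1}{-4 - 5 d G} = -2 + \frac{1}{-4 - 5 G d}$)
$\left(-1\right) \left(-27\right) + \left(v{\left(-5,1 \right)} - -4\right) = \left(-1\right) \left(-27\right) + \left(\frac{-9 - 10 \left(-5\right)}{4 + 5 \cdot 1 \left(-5\right)} - -4\right) = 27 + \left(\frac{-9 + 50}{4 - 25} + 4\right) = 27 + \left(\frac{1}{-21} \cdot 41 + 4\right) = 27 + \left(\left(- \frac{1}{21}\right) 41 + 4\right) = 27 + \left(- \frac{41}{21} + 4\right) = 27 + \frac{43}{21} = \frac{610}{21}$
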